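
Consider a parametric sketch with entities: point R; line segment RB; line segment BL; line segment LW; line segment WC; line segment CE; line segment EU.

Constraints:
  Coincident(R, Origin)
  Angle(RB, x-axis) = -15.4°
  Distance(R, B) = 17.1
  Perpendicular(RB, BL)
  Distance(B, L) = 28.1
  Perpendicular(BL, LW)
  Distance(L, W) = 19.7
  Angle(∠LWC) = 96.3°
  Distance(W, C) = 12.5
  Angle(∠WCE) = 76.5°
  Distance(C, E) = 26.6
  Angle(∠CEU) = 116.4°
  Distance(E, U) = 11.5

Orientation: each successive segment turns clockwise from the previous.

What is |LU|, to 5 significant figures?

9.2710

R is at the origin; RB runs at -15.4° with length 17.1, so B = (16.486, -4.5410). The perpendicularity gives BL at right angles to RB, so BL runs at -105.40°; with |BL| = 28.1, L = (9.0239, -31.632). The perpendicularity gives LW at right angles to BL, so LW runs at 164.60°; with |LW| = 19.7, W = (-9.9688, -26.401). ∠LWC = 96.3° gives WC at 80.900° from the x-axis; with |WC| = 12.5, C = (-7.9918, -14.058). ∠WCE = 76.5° gives CE at -22.600° from the x-axis; with |CE| = 26.6, E = (16.566, -24.280). ∠CEU = 116.4° gives EU at -86.200° from the x-axis; with |EU| = 11.5, U = (17.328, -35.755). Then |LU| = |U − L| = 9.2710.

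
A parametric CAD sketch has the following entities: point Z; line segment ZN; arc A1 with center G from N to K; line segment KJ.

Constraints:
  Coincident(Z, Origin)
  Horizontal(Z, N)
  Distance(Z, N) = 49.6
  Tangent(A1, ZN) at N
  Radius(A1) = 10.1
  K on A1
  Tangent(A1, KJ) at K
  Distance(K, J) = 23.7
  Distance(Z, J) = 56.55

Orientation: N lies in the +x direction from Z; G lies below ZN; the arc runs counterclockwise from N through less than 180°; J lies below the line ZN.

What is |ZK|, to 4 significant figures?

41.46

Z is at the origin; Z and N share the same y with |ZN| = 49.6 and N on the +x side, so N = (49.60, 0.000). The tangent condition forces GN to be normal to ZN, so G = N + (0, -10.1) = (49.60, -10.10). Since GK ⟂ KJ (tangency), |GJ| = √(10.1² + 23.7²) = 25.76 regardless of where K sits on A1. So J lies on both circle(Z, 56.55) and circle(G, 25.76); the below-ZN intersection is J = (44.19, -35.29). K is the foot of the tangent from J: K = (39.68, -12.02).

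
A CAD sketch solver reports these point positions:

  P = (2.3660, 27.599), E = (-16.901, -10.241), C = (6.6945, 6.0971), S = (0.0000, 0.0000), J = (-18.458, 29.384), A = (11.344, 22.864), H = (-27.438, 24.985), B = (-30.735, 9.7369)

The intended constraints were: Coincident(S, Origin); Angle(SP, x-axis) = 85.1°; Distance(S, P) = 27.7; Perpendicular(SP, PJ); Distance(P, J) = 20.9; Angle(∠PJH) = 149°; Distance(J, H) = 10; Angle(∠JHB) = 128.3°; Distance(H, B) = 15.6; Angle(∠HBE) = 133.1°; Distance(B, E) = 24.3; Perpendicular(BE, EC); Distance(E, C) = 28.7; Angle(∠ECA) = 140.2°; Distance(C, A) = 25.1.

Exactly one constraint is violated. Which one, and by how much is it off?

Distance(C, A) = 25.1 — off by 7.70.

S = (0.00, 0.00) ✓; SP at 85.10° ✓; |SP| = 27.70 ✓; ∠(SP, PJ) = 90.00° ✓; |PJ| = 20.90 ✓; ∠PJH = 149.0° ✓; |JH| = 10.00 ✓; ∠JHB = 128.3° ✓; |HB| = 15.60 ✓; ∠HBE = 133.1° ✓; |BE| = 24.30 ✓; ∠(BE, EC) = 90.00° ✓; |EC| = 28.70 ✓; ∠ECA = 140.2° ✓; |CA| = 17.40 ✗.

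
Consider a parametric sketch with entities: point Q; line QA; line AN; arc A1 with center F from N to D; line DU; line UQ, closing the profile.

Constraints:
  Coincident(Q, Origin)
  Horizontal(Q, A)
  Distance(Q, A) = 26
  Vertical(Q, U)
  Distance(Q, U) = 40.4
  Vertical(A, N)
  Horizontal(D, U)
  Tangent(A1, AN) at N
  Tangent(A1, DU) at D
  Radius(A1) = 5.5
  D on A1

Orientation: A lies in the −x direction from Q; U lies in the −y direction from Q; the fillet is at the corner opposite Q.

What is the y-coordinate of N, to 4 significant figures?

-34.90

Q is at the origin; QA is horizontal with |QA| = 26.0 and A on the −x side, so A = (-26.00, 0.000). Q and U share the same x with |QU| = 40.4 and U on the −y side, so U = (0.000, -40.40). The virtual corner opposite Q is at (-26.00, -40.40). Since A1 is tangent to AN there, FN ⟂ AN and the tangent condition forces FD to be normal to DU, with radius 5.5, so the center F sits 5.5 in from both sides at F = (-20.50, -34.90). That places the tangent points at N = (-26.00, -34.90) on AN and D = (-20.50, -40.40) on DU. So N.y = -34.90.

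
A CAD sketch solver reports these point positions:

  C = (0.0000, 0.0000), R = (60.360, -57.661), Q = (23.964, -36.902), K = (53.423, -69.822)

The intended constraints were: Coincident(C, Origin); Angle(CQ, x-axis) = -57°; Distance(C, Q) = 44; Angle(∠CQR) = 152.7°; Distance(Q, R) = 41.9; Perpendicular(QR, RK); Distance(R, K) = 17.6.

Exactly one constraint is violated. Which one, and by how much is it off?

Distance(R, K) = 17.6 — off by 3.60.

C = (0.00, 0.00) ✓; CQ at -57.00° ✓; |CQ| = 44.00 ✓; ∠CQR = 152.7° ✓; |QR| = 41.90 ✓; ∠(QR, RK) = 90.00° ✓; |RK| = 14.00 ✗.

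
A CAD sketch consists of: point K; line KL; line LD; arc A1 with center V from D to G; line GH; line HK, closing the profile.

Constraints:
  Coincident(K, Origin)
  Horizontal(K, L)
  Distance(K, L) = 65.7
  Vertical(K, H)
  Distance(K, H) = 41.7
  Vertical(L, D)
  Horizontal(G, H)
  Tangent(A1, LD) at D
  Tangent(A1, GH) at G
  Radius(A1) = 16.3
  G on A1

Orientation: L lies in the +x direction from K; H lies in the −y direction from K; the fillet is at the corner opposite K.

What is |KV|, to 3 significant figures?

55.5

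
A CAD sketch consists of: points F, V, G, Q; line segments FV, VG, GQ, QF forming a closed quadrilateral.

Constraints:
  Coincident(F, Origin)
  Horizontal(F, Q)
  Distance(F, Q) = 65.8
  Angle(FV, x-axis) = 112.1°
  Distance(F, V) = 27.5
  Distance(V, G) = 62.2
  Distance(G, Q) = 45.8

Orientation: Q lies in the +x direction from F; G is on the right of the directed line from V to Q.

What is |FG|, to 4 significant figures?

36.29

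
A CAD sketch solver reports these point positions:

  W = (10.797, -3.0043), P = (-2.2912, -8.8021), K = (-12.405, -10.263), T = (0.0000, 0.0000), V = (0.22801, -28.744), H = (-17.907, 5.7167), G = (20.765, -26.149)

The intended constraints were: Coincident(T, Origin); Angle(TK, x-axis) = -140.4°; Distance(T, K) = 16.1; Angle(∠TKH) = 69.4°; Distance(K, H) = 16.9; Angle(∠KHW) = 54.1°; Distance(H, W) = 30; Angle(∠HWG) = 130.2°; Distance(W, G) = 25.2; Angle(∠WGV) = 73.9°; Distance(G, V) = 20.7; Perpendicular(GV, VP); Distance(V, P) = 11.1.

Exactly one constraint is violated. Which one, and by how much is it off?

Distance(V, P) = 11.1 — off by 9.00.

T = (0.00, 0.00) ✓; TK at -140.4° ✓; |TK| = 16.10 ✓; ∠TKH = 69.40° ✓; |KH| = 16.90 ✓; ∠KHW = 54.10° ✓; |HW| = 30.00 ✓; ∠HWG = 130.2° ✓; |WG| = 25.20 ✓; ∠WGV = 73.90° ✓; |GV| = 20.70 ✓; ∠(GV, VP) = 90.00° ✓; |VP| = 20.10 ✗.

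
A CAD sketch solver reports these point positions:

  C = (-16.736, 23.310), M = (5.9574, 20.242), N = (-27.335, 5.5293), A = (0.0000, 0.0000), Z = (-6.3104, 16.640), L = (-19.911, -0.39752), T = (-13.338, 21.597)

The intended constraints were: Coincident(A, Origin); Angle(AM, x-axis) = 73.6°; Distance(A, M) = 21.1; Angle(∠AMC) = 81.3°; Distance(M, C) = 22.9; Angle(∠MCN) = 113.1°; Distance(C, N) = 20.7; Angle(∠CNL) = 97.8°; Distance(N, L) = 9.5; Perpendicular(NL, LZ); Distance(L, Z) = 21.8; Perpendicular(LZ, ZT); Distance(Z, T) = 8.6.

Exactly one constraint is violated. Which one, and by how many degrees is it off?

Perpendicular(LZ, ZT) — off by 3.40°.

A = (0.00, 0.00) ✓; AM at 73.60° ✓; |AM| = 21.10 ✓; ∠AMC = 81.30° ✓; |MC| = 22.90 ✓; ∠MCN = 113.1° ✓; |CN| = 20.70 ✓; ∠CNL = 97.80° ✓; |NL| = 9.500 ✓; ∠(NL, LZ) = 90.00° ✓; |LZ| = 21.80 ✓; ∠(LZ, ZT) = 93.40° ✗; |ZT| = 8.600 ✓.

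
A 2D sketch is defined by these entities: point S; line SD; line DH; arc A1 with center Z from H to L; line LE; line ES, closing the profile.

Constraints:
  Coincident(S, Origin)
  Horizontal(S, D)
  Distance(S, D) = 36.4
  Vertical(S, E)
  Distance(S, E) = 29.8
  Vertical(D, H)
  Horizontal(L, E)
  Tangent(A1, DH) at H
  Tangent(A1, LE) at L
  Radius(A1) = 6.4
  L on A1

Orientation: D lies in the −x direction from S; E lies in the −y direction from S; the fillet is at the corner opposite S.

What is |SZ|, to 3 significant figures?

38.0

S is at the origin; S and D share the same y with |SD| = 36.4 and D on the −x side, so D = (-36.4, 0.00). SE is vertical with |SE| = 29.8 and E on the −y side, so E = (0.00, -29.8). The virtual corner opposite S is at (-36.4, -29.8). A1 meets DH tangentially, so ZH is at right angles to DH and A1 meets LE tangentially, so ZL is at right angles to LE, with radius 6.4, so the center Z sits 6.4 in from both sides at Z = (-30.0, -23.4). Then |SZ| = |Z − S| = 38.0.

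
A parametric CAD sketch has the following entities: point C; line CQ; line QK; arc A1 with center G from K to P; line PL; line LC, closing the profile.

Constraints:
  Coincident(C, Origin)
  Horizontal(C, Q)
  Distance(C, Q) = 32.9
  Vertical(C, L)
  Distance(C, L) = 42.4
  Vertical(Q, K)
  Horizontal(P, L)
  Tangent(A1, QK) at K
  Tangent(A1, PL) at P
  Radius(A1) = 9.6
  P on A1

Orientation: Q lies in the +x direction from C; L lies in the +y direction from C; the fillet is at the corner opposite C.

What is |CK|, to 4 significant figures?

46.46

The virtual corner opposite C is at (32.90, 42.40). Since A1 is tangent to QK there, GK ⟂ QK and A1 meets PL tangentially, so GP is at right angles to PL, with radius 9.6, so the center G sits 9.6 in from both sides at G = (23.30, 32.80). That places the tangent points at K = (32.90, 32.80) on QK and P = (23.30, 42.40) on PL. Then |CK| = |K − C| = 46.46.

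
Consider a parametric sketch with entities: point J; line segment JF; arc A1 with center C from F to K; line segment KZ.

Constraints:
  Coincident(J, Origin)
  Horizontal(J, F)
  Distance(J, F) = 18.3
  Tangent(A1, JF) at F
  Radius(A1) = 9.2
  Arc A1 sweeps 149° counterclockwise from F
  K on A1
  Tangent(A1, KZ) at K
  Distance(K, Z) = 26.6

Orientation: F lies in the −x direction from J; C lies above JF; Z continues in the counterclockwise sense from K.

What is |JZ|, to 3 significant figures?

47.6

On A1, F sits at bearing -90° from C; a 149° counterclockwise sweep puts K at bearing 59°, so K = C + 9.2·(cos 59°, sin 59°) = (-13.6, 17.1). The tangent condition forces CK to be normal to KZ, so KZ runs along (−sin 59°, cos 59°); with |KZ| = 26.6, Z = (-36.4, 30.8). Then |JZ| = |Z − J| = 47.6.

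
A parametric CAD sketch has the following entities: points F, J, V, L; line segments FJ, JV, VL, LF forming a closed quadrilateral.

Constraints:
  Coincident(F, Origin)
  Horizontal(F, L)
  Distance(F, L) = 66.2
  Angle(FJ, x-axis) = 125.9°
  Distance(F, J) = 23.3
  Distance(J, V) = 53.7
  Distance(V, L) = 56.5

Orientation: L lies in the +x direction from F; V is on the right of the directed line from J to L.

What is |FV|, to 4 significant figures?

30.44

F is at the origin; FL is horizontal with |FL| = 66.2 and L in +x, so L = (66.2, 0). FJ runs at 125.9° with |FJ| = 23.3, so J = (-13.66, 18.87). V is determined by |JV| = 53.7 and |VL| = 56.5 together: it lies at the intersection of circle(J, 53.7) and circle(L, 56.5). With |JL| = 82.06, the foot of the radical line on JL is 39.15 from J and the perpendicular offset is √(53.7² − 39.15²) = 36.75. Taking the right-of-JL solution: V = (15.99, -25.90).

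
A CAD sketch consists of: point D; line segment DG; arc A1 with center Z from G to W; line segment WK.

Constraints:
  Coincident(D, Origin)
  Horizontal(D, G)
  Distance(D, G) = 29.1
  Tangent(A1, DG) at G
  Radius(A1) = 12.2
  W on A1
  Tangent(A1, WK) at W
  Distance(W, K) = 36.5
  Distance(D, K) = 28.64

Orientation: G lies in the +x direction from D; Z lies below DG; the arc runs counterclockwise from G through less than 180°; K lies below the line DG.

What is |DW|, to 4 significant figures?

21.07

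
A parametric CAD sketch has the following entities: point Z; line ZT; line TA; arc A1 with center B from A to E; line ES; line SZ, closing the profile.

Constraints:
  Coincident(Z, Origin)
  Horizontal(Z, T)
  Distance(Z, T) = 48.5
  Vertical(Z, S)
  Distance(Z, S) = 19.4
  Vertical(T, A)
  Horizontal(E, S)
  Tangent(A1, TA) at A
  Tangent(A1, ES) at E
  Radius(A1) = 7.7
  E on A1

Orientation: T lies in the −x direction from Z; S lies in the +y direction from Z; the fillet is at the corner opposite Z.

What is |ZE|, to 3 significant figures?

45.2

Z is at the origin; ZT is horizontal with |ZT| = 48.5 and T on the −x side, so T = (-48.5, 0.00). ZS is vertical with |ZS| = 19.4 and S on the +y side, so S = (0.00, 19.4). The virtual corner opposite Z is at (-48.5, 19.4). Since A1 is tangent to TA there, BA ⟂ TA and since A1 is tangent to ES there, BE ⟂ ES, with radius 7.7, so the center B sits 7.7 in from both sides at B = (-40.8, 11.7). That places the tangent points at A = (-48.5, 11.7) on TA and E = (-40.8, 19.4) on ES. Then |ZE| = |E − Z| = 45.2.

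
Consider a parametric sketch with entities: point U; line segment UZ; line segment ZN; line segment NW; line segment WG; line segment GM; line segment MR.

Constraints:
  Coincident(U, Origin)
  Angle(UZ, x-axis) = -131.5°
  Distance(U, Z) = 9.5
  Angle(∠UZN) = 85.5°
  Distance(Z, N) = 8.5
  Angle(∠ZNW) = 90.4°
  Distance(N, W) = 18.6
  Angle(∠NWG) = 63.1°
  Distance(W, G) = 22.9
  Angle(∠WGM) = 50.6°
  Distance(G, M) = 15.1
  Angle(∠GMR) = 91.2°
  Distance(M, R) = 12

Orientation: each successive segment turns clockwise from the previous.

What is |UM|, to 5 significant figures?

7.3493

U is at the origin; UZ runs at -131.5° with length 9.5, so Z = (-6.2949, -7.1151). ∠UZN = 85.5° gives ZN at 134.00° from the x-axis; with |ZN| = 8.5, N = (-12.199, -1.0007). ∠ZNW = 90.4° gives NW at 44.400° from the x-axis; with |NW| = 18.6, W = (1.0897, 12.013). ∠NWG = 63.1° gives WG at -72.500° from the x-axis; with |WG| = 22.9, G = (7.9759, -9.8271). ∠WGM = 50.6° gives GM at 158.10° from the x-axis; with |GM| = 15.1, M = (-6.0345, -4.1950). Then |UM| = |M − U| = 7.3493.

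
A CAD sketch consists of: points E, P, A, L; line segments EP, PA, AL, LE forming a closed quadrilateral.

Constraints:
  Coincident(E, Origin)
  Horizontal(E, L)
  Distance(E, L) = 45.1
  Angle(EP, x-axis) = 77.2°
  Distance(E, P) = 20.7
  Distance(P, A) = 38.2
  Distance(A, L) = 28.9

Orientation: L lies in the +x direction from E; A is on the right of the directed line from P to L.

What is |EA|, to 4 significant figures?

24.97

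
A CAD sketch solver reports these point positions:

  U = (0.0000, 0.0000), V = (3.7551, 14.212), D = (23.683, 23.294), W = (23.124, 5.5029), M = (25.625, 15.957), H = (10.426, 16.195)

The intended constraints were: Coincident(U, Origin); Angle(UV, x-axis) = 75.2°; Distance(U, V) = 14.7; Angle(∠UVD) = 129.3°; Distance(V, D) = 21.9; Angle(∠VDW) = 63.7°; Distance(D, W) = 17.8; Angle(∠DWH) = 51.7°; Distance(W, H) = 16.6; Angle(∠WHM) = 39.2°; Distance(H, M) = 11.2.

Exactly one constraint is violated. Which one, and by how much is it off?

Distance(H, M) = 11.2 — off by 4.00.

U = (0.00, 0.00) ✓; UV at 75.20° ✓; |UV| = 14.70 ✓; ∠UVD = 129.3° ✓; |VD| = 21.90 ✓; ∠VDW = 63.70° ✓; |DW| = 17.80 ✓; ∠DWH = 51.70° ✓; |WH| = 16.60 ✓; ∠WHM = 39.20° ✓; |HM| = 15.20 ✗.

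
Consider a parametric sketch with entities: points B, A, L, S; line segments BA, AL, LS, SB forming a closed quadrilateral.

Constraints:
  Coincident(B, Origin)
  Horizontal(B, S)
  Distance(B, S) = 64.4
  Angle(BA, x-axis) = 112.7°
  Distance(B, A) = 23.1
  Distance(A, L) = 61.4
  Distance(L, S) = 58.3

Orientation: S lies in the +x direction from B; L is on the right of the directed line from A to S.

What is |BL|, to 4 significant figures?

38.34

Checks: |AL| = 61.40 ✓; |LS| = 58.30 ✓.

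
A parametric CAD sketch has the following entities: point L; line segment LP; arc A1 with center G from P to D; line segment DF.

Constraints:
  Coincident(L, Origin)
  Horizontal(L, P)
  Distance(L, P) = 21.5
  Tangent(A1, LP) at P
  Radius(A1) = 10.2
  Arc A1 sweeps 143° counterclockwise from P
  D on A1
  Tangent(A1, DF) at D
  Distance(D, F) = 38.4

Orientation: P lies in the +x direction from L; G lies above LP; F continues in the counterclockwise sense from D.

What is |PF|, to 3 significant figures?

48.2

L is at the origin; L and P share the same y with |LP| = 21.5 and P on the +x side, so P = (21.5, 0.00). A1 meets LP tangentially, so GP is at right angles to LP, so G = P + (0, 10.2) = (21.5, 10.2). On A1, P sits at bearing -90° from G; a 143° counterclockwise sweep puts D at bearing 53°, so D = G + 10.2·(cos 53°, sin 53°) = (27.6, 18.3). A1 meets DF tangentially, so GD is at right angles to DF, so DF runs along (−sin 53°, cos 53°); with |DF| = 38.4, F = (-3.03, 41.5). Then |PF| = |F − P| = 48.2.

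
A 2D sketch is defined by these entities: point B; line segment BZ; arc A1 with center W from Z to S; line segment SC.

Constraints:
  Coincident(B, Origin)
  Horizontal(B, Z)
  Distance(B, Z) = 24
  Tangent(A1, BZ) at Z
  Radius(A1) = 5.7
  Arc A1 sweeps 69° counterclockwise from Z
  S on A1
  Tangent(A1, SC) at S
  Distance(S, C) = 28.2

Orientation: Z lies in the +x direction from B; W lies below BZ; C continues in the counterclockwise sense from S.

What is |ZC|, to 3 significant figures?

33.7

On A1, Z sits at bearing 90° from W; a 69° counterclockwise sweep puts S at bearing 159°, so S = W + 5.7·(cos 159°, sin 159°) = (18.7, -3.66). A1 meets SC tangentially, so WS is at right angles to SC, so SC runs along (−sin 159°, cos 159°); with |SC| = 28.2, C = (8.57, -30.0). Then |ZC| = |C − Z| = 33.7.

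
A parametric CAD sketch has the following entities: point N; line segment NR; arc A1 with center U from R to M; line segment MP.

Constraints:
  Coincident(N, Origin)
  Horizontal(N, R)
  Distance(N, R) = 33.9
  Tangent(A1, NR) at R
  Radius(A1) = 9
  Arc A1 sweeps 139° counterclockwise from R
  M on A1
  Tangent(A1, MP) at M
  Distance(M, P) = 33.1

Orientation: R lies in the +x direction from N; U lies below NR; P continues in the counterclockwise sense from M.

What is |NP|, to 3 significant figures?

64.9

On A1, R sits at bearing 90° from U; a 139° counterclockwise sweep puts M at bearing 229°, so M = U + 9.0·(cos 229°, sin 229°) = (28.0, -15.8). The tangent condition forces UM to be normal to MP, so MP runs along (−sin 229°, cos 229°); with |MP| = 33.1, P = (53.0, -37.5). Then |NP| = |P − N| = 64.9.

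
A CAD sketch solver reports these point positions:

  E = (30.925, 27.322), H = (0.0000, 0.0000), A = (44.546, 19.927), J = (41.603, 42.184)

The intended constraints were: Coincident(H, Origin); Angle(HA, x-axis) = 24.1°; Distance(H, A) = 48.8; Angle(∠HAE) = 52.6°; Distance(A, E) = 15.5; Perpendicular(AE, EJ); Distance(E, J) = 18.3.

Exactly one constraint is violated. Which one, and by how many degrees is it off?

Perpendicular(AE, EJ) — off by 7.20°.

H = (0.00, 0.00) ✓; HA at 24.10° ✓; |HA| = 48.80 ✓; ∠HAE = 52.60° ✓; |AE| = 15.50 ✓; ∠(AE, EJ) = 97.20° ✗; |EJ| = 18.30 ✓.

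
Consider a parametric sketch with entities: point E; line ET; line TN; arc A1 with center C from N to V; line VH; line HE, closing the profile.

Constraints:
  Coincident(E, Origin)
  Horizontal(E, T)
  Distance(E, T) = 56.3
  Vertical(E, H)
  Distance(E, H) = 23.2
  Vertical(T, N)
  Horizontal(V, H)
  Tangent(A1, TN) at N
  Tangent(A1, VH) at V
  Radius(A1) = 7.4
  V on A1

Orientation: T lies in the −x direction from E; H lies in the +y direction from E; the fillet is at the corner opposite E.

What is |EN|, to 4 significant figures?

58.48

E is at the origin; ET is horizontal with |ET| = 56.3 and T on the −x side, so T = (-56.30, 0.000). E and H share the same x with |EH| = 23.2 and H on the +y side, so H = (0.000, 23.20). The virtual corner opposite E is at (-56.30, 23.20). Since A1 is tangent to TN there, CN ⟂ TN and tangency of A1 to VH means the radius CV is perpendicular to VH, with radius 7.4, so the center C sits 7.4 in from both sides at C = (-48.90, 15.80). That places the tangent points at N = (-56.30, 15.80) on TN and V = (-48.90, 23.20) on VH. Then |EN| = |N − E| = 58.48.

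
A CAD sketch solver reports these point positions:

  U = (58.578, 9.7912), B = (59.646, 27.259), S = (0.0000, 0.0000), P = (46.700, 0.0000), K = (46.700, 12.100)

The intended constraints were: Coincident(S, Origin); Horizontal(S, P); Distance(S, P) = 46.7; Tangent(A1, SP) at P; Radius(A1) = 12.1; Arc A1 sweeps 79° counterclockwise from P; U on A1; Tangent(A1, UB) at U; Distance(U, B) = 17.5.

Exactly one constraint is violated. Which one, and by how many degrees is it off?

Tangent(A1, UB) at U — off by 7.50°.

S = (0.00, 0.00) ✓; S.y = 0.00, P.y = 0.00 ✓; |SP| = 46.70 ✓; ∠(KP, PS) = 90.00° ✓; |KP| = 12.10 ✓; bearing(K→U) − bearing(K→P) = 79.00° ✓; |KU| = 12.10 ✓; ∠(KU, UB) = 82.50° ✗; |UB| = 17.50 ✓.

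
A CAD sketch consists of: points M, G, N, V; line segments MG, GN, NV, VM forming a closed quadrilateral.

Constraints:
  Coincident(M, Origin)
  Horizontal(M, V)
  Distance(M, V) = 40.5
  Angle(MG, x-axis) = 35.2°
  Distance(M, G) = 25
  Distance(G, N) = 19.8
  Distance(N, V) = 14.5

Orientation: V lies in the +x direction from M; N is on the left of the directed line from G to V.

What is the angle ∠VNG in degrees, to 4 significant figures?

90.82°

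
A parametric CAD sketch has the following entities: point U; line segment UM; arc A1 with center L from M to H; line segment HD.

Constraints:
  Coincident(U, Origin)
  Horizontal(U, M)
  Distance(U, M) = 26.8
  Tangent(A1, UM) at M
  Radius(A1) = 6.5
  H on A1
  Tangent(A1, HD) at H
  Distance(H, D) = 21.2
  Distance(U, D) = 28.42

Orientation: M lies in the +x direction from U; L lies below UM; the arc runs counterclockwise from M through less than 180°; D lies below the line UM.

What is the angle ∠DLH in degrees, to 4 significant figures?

72.95°

Checks: U.y = 0.00, M.y = 0.00 ✓; |UM| = 26.80 ✓; |LH| = 6.500 ✓; ∠(LH, HD) = 90.00° ✓; |HD| = 21.20 ✓; |UD| = 28.42 ✓.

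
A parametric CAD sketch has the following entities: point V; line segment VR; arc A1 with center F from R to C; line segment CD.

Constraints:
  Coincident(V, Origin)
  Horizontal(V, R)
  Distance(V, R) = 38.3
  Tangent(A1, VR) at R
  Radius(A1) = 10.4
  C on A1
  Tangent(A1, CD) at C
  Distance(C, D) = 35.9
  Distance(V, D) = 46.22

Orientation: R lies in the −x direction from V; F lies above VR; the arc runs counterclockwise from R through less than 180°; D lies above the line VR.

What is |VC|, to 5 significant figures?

29.287

V is at the origin; VR is horizontal with |VR| = 38.3 and R on the −x side, so R = (-38.300, 0.0000). Since A1 is tangent to VR there, FR ⟂ VR, so F = R + (0, 10.4) = (-38.300, 10.400). Since FC ⟂ CD (tangency), |FD| = √(10.4² + 35.9²) = 37.376 regardless of where C sits on A1. So D lies on both circle(V, 46.22) and circle(F, 37.376); the above-VR intersection is D = (-18.741, 42.250). C is the foot of the tangent from D: C = (-28.273, 7.6386).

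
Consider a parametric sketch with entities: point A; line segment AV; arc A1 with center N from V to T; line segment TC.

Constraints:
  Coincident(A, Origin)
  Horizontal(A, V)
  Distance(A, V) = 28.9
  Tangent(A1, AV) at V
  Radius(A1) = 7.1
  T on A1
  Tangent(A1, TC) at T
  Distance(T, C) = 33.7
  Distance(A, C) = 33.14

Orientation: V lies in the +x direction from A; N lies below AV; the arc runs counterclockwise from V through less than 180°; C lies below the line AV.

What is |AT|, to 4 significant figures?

23.04

A is at the origin; A and V share the same y with |AV| = 28.9 and V on the +x side, so V = (28.90, 0.000). The tangent condition forces NV to be normal to AV, so N = V + (0, -7.1) = (28.90, -7.100). Since NT ⟂ TC (tangency), |NC| = √(7.1² + 33.7²) = 34.44 regardless of where T sits on A1. So C lies on both circle(A, 33.14) and circle(N, 34.44); the below-AV intersection is C = (5.786, -32.63). T is the foot of the tangent from C: T = (22.77, -3.522).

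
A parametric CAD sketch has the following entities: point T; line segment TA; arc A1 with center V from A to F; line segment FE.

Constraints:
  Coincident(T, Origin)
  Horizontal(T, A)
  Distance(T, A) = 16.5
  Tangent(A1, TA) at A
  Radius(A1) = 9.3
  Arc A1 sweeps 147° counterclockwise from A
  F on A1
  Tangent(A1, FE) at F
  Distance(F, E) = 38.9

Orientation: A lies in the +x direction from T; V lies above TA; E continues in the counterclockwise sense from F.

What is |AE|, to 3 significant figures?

47.2

T is at the origin; TA is horizontal with |TA| = 16.5 and A on the +x side, so A = (16.5, 0.00). Tangency of A1 to TA means the radius VA is perpendicular to TA, so V = A + (0, 9.3) = (16.5, 9.30). On A1, A sits at bearing -90° from V; a 147° counterclockwise sweep puts F at bearing 57°, so F = V + 9.3·(cos 57°, sin 57°) = (21.6, 17.1). A1 meets FE tangentially, so VF is at right angles to FE, so FE runs along (−sin 57°, cos 57°); with |FE| = 38.9, E = (-11.1, 38.3). Then |AE| = |E − A| = 47.2.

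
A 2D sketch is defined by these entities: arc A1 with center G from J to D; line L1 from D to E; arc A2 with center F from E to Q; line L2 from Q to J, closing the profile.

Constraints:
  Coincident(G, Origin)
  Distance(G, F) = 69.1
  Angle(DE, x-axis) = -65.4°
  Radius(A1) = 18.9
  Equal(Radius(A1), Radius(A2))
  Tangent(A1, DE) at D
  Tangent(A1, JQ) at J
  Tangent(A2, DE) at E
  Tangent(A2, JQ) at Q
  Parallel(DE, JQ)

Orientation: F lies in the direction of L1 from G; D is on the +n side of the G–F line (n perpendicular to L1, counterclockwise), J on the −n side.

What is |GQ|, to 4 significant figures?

71.64

Tangency of A1 to both parallel lines with radius 18.9 puts D and J at G ± 18.9·n: D = (17.18, 7.868), J = (-17.18, -7.868). Equal radii place E and Q the same way about F: E = F + 18.9·n = (45.95, -54.96), Q = F − 18.9·n = (11.58, -70.70). Then |GQ| = |Q − G| = 71.64.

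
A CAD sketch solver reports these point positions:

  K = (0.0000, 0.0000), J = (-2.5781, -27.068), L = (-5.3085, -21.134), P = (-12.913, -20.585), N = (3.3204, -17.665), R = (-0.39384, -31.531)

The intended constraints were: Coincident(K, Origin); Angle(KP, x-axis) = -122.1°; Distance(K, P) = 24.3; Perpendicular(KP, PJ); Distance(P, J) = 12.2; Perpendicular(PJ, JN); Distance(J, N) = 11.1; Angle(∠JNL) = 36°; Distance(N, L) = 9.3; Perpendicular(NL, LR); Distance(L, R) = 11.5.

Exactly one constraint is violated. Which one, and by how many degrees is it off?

Perpendicular(NL, LR) — off by 3.40°.

K = (0.00, 0.00) ✓; KP at -122.1° ✓; |KP| = 24.30 ✓; ∠(KP, PJ) = 90.00° ✓; |PJ| = 12.20 ✓; ∠(PJ, JN) = 90.00° ✓; |JN| = 11.10 ✓; ∠JNL = 36.00° ✓; |NL| = 9.300 ✓; ∠(NL, LR) = 93.40° ✗; |LR| = 11.50 ✓.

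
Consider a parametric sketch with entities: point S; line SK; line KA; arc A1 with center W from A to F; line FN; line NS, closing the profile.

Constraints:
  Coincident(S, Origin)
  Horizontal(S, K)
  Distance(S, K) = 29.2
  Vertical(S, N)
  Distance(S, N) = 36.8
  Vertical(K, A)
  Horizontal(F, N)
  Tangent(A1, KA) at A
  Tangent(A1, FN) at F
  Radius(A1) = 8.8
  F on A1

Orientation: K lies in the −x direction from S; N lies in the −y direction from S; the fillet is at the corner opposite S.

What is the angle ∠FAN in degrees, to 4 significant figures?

28.23°

The virtual corner opposite S is at (-29.20, -36.80). Since A1 is tangent to KA there, WA ⟂ KA and A1 meets FN tangentially, so WF is at right angles to FN, with radius 8.8, so the center W sits 8.8 in from both sides at W = (-20.40, -28.00). That places the tangent points at A = (-29.20, -28.00) on KA and F = (-20.40, -36.80) on FN. Then cos ∠FAN = AF·AN / (|AF||AN|), giving 28.23°.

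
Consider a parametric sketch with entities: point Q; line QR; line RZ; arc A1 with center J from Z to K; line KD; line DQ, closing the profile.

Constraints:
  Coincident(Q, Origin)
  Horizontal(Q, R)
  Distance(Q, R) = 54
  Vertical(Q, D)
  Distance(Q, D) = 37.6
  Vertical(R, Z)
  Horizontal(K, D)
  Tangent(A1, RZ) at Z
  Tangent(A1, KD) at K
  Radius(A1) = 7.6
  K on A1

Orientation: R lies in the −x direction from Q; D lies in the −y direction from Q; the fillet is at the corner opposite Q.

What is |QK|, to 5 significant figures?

59.722

The virtual corner opposite Q is at (-54.000, -37.600). Since A1 is tangent to RZ there, JZ ⟂ RZ and tangency of A1 to KD means the radius JK is perpendicular to KD, with radius 7.6, so the center J sits 7.6 in from both sides at J = (-46.400, -30.000). That places the tangent points at Z = (-54.000, -30.000) on RZ and K = (-46.400, -37.600) on KD. Then |QK| = |K − Q| = 59.722.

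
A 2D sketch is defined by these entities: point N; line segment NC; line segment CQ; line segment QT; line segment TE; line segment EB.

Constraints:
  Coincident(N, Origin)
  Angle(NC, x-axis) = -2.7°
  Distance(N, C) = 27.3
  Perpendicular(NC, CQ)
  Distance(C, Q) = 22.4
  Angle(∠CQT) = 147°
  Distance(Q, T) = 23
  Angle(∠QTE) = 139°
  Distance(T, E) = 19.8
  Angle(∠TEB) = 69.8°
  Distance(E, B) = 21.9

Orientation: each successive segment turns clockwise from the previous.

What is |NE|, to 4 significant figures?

47.34

N is at the origin; NC runs at -2.7° with length 27.3, so C = (27.27, -1.286). NC ⟂ CQ, so CQ runs at -92.70°; with |CQ| = 22.4, Q = (26.21, -23.66). ∠CQT = 147.0° gives QT at -125.7° from the x-axis; with |QT| = 23.0, T = (12.79, -42.34). ∠QTE = 139.0° gives TE at -166.7° from the x-axis; with |TE| = 19.8, E = (-6.476, -46.89). Then |NE| = |E − N| = 47.34.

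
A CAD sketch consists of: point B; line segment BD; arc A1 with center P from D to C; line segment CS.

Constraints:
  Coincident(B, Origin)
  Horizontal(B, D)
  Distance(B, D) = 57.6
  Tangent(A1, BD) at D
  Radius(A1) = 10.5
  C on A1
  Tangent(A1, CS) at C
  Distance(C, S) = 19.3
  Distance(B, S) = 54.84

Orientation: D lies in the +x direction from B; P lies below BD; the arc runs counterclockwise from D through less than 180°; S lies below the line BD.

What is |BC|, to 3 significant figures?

48.2

B is at the origin; BD is horizontal with |BD| = 57.6 and D on the +x side, so D = (57.6, 0.00). Tangency of A1 to BD means the radius PD is perpendicular to BD, so P = D + (0, -10.5) = (57.6, -10.5). Since PC ⟂ CS (tangency), |PS| = √(10.5² + 19.3²) = 22.0 regardless of where C sits on A1. So S lies on both circle(B, 54.84) and circle(P, 22.0); the below-BD intersection is S = (46.3, -29.4). C is the foot of the tangent from S: C = (47.1, -10.1).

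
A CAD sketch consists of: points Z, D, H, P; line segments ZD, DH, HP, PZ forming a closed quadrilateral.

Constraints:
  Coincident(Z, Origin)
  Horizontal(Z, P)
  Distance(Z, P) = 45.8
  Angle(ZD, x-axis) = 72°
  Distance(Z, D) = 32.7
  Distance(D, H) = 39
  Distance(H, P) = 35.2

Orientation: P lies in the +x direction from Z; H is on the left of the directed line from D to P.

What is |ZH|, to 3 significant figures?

60.2

Checks: Z.y = 0.00, P.y = 0.00 ✓; |DH| = 39.00 ✓; |HP| = 35.20 ✓.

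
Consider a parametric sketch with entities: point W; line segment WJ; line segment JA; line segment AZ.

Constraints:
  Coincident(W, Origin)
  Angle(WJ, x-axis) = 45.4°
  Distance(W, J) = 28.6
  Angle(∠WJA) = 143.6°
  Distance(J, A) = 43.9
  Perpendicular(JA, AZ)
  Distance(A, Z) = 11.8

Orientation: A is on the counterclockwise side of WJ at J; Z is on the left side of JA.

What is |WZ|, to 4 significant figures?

67.12

W is at the origin; WJ runs at 45.4° with length 28.6, so J = 28.6·(cos 45.4°, sin 45.4°) = (20.08, 20.36). ∠WJA = 143.6°, so JA runs at 45.4° + (180° − 143.6°) = 81.80° from the x-axis; with |JA| = 43.9, A = J + 43.9·(cos 81.80°, sin 81.80°) = (26.34, 63.82). The perpendicularity gives AZ at right angles to JA; with |AZ| = 11.8 on the left of JA, Z = A + 11.8·(-0.9898, 0.1426) = (14.66, 65.50). Then |WZ| = |Z − W| = 67.12.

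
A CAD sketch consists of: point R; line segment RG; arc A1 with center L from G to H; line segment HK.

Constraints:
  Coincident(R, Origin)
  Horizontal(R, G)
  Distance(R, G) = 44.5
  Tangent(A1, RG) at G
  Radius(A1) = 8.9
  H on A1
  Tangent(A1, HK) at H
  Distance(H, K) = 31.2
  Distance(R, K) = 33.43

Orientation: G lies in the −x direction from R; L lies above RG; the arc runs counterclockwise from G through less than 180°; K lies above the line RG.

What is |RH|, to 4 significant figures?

37.64

Checks: R.y = 0.00, G.y = 0.00 ✓; |LH| = 8.900 ✓; ∠(LH, HK) = 90.00° ✓; |HK| = 31.20 ✓; |RK| = 33.43 ✓.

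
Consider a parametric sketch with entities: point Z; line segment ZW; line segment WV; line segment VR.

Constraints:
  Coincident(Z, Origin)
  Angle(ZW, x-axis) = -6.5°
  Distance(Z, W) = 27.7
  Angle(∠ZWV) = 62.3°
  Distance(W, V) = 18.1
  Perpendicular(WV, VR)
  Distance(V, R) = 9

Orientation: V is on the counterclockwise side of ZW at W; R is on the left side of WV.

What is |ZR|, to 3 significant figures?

16.4

Z is at the origin; ZW runs at -6.5° with length 27.7, so W = 27.7·(cos -6.5°, sin -6.5°) = (27.5, -3.14). ∠ZWV = 62.3°, so WV runs at -6.5° + (180° − 62.3°) = 111° from the x-axis; with |WV| = 18.1, V = W + 18.1·(cos 111°, sin 111°) = (21.0, 13.7). WV ⟂ VR; with |VR| = 9.0 on the left of WV, R = V + 9.0·(-0.932, -0.362) = (12.6, 10.5). Then |ZR| = |R − Z| = 16.4.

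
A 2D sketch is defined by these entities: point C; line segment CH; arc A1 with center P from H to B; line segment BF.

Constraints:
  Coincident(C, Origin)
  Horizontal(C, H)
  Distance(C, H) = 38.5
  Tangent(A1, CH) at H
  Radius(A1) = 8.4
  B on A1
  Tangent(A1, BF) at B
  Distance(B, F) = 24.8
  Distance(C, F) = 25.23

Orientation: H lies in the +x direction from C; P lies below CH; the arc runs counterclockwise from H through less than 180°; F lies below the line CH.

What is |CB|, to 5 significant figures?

32.607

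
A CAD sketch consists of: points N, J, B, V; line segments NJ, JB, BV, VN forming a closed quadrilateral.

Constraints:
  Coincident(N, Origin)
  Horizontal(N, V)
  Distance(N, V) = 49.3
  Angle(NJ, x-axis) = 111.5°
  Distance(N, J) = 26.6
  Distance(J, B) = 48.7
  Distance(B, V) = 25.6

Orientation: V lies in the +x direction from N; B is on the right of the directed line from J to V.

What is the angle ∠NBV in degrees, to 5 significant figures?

139.78°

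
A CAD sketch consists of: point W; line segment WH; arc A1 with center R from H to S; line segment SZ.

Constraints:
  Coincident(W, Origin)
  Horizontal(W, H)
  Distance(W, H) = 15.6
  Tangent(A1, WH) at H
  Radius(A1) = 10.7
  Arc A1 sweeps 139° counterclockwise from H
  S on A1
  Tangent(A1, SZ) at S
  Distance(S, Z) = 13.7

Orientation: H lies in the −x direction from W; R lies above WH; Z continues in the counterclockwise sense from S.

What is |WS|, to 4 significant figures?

20.64

A1 meets WH tangentially, so RH is at right angles to WH, so R = H + (0, 10.7) = (-15.60, 10.70). On A1, H sits at bearing -90° from R; a 139° counterclockwise sweep puts S at bearing 49°, so S = R + 10.7·(cos 49°, sin 49°) = (-8.580, 18.78). Then |WS| = |S − W| = 20.64.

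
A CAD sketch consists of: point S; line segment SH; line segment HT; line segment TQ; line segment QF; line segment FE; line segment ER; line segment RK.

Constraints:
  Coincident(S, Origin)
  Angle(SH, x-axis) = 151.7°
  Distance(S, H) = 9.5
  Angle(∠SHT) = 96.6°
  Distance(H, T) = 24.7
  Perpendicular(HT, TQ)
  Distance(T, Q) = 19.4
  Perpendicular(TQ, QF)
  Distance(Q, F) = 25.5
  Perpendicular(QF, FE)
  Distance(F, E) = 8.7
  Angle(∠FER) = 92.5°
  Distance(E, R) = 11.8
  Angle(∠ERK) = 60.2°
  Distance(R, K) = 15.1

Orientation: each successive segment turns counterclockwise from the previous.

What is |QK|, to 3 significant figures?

21.1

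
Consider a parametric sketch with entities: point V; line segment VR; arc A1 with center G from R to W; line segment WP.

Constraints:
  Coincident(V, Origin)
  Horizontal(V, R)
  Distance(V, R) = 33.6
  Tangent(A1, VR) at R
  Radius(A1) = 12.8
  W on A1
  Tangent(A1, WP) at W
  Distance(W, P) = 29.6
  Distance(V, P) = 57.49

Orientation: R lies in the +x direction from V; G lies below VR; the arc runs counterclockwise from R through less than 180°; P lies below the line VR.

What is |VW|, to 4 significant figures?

29.03

Checks: |GW| = 12.80 ✓; ∠(GW, WP) = 90.00° ✓; |WP| = 29.60 ✓; |VP| = 57.49 ✓.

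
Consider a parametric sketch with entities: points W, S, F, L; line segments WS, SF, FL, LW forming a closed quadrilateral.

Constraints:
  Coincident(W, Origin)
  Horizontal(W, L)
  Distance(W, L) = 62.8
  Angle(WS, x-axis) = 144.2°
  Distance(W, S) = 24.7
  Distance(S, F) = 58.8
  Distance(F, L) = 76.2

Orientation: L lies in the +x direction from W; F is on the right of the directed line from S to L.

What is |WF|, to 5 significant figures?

41.291

Checks: |SF| = 58.80 ✓; |FL| = 76.20 ✓.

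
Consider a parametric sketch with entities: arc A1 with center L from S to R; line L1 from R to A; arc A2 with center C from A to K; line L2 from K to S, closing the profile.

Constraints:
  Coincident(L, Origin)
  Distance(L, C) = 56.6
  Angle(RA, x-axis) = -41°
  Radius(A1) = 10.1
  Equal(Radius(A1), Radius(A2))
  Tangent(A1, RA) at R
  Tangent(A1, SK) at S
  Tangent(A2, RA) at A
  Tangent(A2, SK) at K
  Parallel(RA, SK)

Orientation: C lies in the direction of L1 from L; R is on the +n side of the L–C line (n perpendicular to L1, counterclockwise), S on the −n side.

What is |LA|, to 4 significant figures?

57.49

Tangency of A1 to both parallel lines with radius 10.1 puts R and S at L ± 10.1·n: R = (6.626, 7.623), S = (-6.626, -7.623). Equal radii place A and K the same way about C: A = C + 10.1·n = (49.34, -29.51), K = C − 10.1·n = (36.09, -44.76). Then |LA| = |A − L| = 57.49.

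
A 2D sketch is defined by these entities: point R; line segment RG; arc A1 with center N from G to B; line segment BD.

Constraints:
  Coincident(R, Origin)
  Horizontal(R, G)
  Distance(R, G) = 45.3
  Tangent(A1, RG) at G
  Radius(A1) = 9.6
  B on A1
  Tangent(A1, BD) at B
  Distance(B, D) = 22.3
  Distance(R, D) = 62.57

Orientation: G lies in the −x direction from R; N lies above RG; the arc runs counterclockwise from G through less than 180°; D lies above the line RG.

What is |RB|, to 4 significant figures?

41.55

Checks: |RG| = 45.30 ✓; |NB| = 9.600 ✓; ∠(NB, BD) = 90.00° ✓; |BD| = 22.30 ✓; |RD| = 62.57 ✓.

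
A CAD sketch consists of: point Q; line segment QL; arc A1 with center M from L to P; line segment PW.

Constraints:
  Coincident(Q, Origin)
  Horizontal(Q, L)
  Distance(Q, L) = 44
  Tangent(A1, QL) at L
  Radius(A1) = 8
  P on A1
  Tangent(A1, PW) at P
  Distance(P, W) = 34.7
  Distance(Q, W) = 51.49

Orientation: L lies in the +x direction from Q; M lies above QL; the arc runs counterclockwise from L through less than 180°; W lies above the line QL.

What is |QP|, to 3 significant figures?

52.1

Checks: |MP| = 8.000 ✓; ∠(MP, PW) = 90.00° ✓; |PW| = 34.70 ✓; |QW| = 51.49 ✓.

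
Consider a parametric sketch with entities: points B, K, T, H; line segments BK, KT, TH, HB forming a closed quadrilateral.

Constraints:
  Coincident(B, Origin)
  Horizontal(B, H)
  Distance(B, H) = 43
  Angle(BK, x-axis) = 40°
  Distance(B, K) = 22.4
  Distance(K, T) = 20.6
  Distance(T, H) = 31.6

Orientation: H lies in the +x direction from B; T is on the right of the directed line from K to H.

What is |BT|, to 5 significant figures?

13.102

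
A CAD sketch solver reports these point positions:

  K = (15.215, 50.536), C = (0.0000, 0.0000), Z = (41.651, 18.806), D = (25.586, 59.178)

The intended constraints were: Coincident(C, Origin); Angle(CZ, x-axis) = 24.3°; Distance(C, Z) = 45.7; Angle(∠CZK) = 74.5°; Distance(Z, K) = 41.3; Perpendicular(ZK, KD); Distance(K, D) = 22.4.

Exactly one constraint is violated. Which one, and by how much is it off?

Distance(K, D) = 22.4 — off by 8.90.

C = (0.00, 0.00) ✓; CZ at 24.30° ✓; |CZ| = 45.70 ✓; ∠CZK = 74.50° ✓; |ZK| = 41.30 ✓; ∠(ZK, KD) = 90.00° ✓; |KD| = 13.50 ✗.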